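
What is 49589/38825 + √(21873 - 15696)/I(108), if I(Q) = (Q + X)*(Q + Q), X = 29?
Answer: 49589/38825 + √6177/29592 ≈ 1.2799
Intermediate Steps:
I(Q) = 2*Q*(29 + Q) (I(Q) = (Q + 29)*(Q + Q) = (29 + Q)*(2*Q) = 2*Q*(29 + Q))
49589/38825 + √(21873 - 15696)/I(108) = 49589/38825 + √(21873 - 15696)/((2*108*(29 + 108))) = 49589*(1/38825) + √6177/((2*108*137)) = 49589/38825 + √6177/29592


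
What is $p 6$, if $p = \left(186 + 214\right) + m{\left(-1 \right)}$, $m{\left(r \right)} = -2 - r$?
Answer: $2394$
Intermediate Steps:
$p = 399$ ($p = \left(186 + 214\right) - 1 = 400 + \left(-2 + 1\right) = 400 - 1 = 399$)
$p 6 = 399 \cdot 6 = 2394$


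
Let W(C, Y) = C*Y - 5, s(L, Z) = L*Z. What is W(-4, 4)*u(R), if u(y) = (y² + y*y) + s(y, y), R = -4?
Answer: -1008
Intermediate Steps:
W(C, Y) = -5 + C*Y
u(y) = 3*y² (u(y) = (y² + y*y) + y*y = (y² + y²) + y² = 2*y² + y² = 3*y²)
W(-4, 4)*u(R) = (-5 - 4*4)*(3*(-4)²) = (-5 - 16)*(3*16) = -21*48 = -1008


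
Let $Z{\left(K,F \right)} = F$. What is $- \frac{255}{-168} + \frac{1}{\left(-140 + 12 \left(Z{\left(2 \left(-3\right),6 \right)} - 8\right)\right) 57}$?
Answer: $\frac{198631}{130872} \approx 1.5177$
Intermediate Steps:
$- \frac{255}{-168} + \frac{1}{\left(-140 + 12 \left(Z{\left(2 \left(-3\right),6 \right)} - 8\right)\right) 57} = - \frac{255}{-168} + \frac{1}{\left(-140 + 12 \left(6 - 8\right)\right) 57} = \left(-255\right) \left(- \frac{1}{168}\right) + \frac{1}{-140 + 12 \left(-2\right)} \frac{1}{57} = \frac{85}{56} + \frac{1}{-140 - 24} \cdot \frac{1}{57} = \frac{85}{56} + \frac{1}{-164} \cdot \frac{1}{57} = \frac{85}{56} - \frac{1}{9348} = \frac{198631}{130872}$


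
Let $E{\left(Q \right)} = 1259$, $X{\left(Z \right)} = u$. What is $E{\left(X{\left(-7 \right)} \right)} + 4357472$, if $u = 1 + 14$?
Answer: $4358731$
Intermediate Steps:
$u = 15$
$X{\left(Z \right)} = 15$
$E{\left(X{\left(-7 \right)} \right)} + 4357472 = 1259 + 4357472 = 4358731$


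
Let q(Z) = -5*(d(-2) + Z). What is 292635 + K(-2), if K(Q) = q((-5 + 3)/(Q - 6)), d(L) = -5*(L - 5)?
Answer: 1169835/4 ≈ 2.9246e+5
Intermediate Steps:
d(L) = 25 - 5*L (d(L) = -5*(-5 + L) = 25 - 5*L)
q(Z) = -175 - 5*Z (q(Z) = -5*((25 - 5*(-2)) + Z) = -5*((25 + 10) + Z) = -5*(35 + Z) = -175 - 5*Z)
K(Q) = -175 + 10/(-6 + Q) (K(Q) = -175 - 5*(-5 + 3)/(Q - 6) = -175 - (-10)/(-6 + Q) = -175 + 10/(-6 + Q))
292635 + K(-2) = 292635 + 5*(212 - 35*(-2))/(-6 - 2) = 292635 + 5*(212 + 70)/(-8) = 292635 + 5*(-⅛)*282 = 292635 - 705/4 = 1169835/4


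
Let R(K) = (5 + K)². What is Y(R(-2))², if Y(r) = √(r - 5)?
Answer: 4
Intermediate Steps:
Y(r) = √(-5 + r)
Y(R(-2))² = (√(-5 + (5 - 2)²))² = (√(-5 + 3²))² = (√(-5 + 9))² = (√4)² = 2² = 4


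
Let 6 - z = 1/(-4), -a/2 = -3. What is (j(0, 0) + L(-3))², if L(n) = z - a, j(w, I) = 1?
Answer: 25/16 ≈ 1.5625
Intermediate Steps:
a = 6 (a = -2*(-3) = 6)
z = 25/4 (z = 6 - 1/(-4) = 6 - 1*(-¼) = 6 + ¼ = 25/4 ≈ 6.2500)
L(n) = ¼ (L(n) = 25/4 - 1*6 = 25/4 - 6 = ¼)
(j(0, 0) + L(-3))² = (1 + ¼)² = (5/4)² = 25/16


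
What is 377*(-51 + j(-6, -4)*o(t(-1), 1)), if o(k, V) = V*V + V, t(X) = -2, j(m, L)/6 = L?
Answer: -37323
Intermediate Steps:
j(m, L) = 6*L
o(k, V) = V + V² (o(k, V) = V² + V = V + V²)
377*(-51 + j(-6, -4)*o(t(-1), 1)) = 377*(-51 + (6*(-4))*(1*(1 + 1))) = 377*(-51 - 24*2) = 377*(-51 - 48) = 377*(-99) = -37323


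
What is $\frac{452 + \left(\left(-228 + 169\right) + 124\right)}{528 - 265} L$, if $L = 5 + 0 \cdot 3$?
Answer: $\frac{2585}{263} \approx 9.8289$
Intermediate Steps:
$L = 5$ ($L = 5 + 0 = 5$)
$\frac{452 + \left(\left(-228 + 169\right) + 124\right)}{528 - 265} L = \frac{452 + \left(\left(-228 + 169\right) + 124\right)}{528 - 265} \cdot 5 = \frac{452 + \left(-59 + 124\right)}{263} \cdot 5 = \left(452 + 65\right) \frac{1}{263} \cdot 5 = 517 \cdot \frac{1}{263} \cdot 5 = \frac{517}{263} \cdot 5 = \frac{2585}{263}$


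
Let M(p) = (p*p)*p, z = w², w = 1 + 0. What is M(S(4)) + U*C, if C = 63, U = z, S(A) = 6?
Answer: 279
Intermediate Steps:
w = 1
z = 1 (z = 1² = 1)
U = 1
M(p) = p³ (M(p) = p²*p = p³)
M(S(4)) + U*C = 6³ + 1*63 = 216 + 63 = 279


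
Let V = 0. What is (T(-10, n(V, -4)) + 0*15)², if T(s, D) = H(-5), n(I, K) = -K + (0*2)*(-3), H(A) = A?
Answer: 25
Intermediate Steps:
n(I, K) = -K (n(I, K) = -K + 0*(-3) = -K + 0 = -K)
T(s, D) = -5
(T(-10, n(V, -4)) + 0*15)² = (-5 + 0*15)² = (-5 + 0)² = (-5)² = 25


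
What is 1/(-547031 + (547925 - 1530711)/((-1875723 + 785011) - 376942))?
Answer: -733827/401425626244 ≈ -1.8281e-6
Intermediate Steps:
1/(-547031 + (547925 - 1530711)/((-1875723 + 785011) - 376942)) = 1/(-547031 - 982786/(-1090712 - 376942)) = 1/(-547031 - 982786/(-1467654)) = 1/(-547031 - 982786*(-1/1467654)) = 1/(-547031 + 491393/733827) = 1/(-401425626244/733827) = -733827/401425626244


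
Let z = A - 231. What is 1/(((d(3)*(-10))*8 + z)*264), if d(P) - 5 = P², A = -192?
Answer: -1/407352 ≈ -2.4549e-6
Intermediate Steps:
d(P) = 5 + P²
z = -423 (z = -192 - 231 = -423)
1/(((d(3)*(-10))*8 + z)*264) = 1/((((5 + 3²)*(-10))*8 - 423)*264) = (1/264)/(((5 + 9)*(-10))*8 - 423) = (1/264)/((14*(-10))*8 - 423) = (1/264)/(-140*8 - 423) = (1/264)/(-1120 - 423) = (1/264)/(-1543) = -1/1543*1/264 = -1/407352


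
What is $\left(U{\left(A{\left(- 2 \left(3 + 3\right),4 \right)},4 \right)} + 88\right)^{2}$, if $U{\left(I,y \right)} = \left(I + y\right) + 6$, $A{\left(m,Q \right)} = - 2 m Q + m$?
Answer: $33124$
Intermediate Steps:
$A{\left(m,Q \right)} = m - 2 Q m$ ($A{\left(m,Q \right)} = - 2 Q m + m = m - 2 Q m$)
$U{\left(I,y \right)} = 6 + I + y$
$\left(U{\left(A{\left(- 2 \left(3 + 3\right),4 \right)},4 \right)} + 88\right)^{2} = \left(\left(6 + - 2 \left(3 + 3\right) \left(1 - 8\right) + 4\right) + 88\right)^{2} = \left(\left(6 + \left(-2\right) 6 \left(1 - 8\right) + 4\right) + 88\right)^{2} = \left(\left(6 - -84 + 4\right) + 88\right)^{2} = \left(\left(6 + 84 + 4\right) + 88\right)^{2} = \left(94 + 88\right)^{2} = 182^{2} = 33124$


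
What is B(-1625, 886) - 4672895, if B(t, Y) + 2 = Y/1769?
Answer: -8266353907/1769 ≈ -4.6729e+6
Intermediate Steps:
B(t, Y) = -2 + Y/1769
B(-1625, 886) - 4672895 = (-2 + (1/1769)*886) - 4672895 = (-2 + 886/1769) - 4672895 = -2652/1769 - 4672895 = -8266353907/1769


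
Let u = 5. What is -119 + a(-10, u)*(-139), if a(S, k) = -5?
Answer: 576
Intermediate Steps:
-119 + a(-10, u)*(-139) = -119 - 5*(-139) = -119 + 695 = 576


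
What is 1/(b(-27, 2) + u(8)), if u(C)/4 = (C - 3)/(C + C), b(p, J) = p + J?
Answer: -4/95 ≈ -0.042105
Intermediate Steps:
b(p, J) = J + p
u(C) = 2*(-3 + C)/C (u(C) = 4*((C - 3)/(C + C)) = 4*((-3 + C)/((2*C))) = 4*((-3 + C)*(1/(2*C))) = 4*((-3 + C)/(2*C)) = 2*(-3 + C)/C)
1/(b(-27, 2) + u(8)) = 1/((2 - 27) + (2 - 6/8)) = 1/(-25 + (2 - 6*1/8)) = 1/(-25 + (2 - 3/4)) = 1/(-25 + 5/4) = 1/(-95/4) = -4/95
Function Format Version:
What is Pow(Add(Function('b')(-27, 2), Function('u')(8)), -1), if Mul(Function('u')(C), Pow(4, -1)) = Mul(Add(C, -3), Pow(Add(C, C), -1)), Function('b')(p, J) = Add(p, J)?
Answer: Rational(-4, 95) ≈ -0.042105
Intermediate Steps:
Function('b')(p, J) = Add(J, p)
Function('u')(C) = Mul(2, Pow(C, -1), Add(-3, C)) (Function('u')(C) = Mul(4, Mul(Add(C, -3), Pow(Add(C, C), -1))) = Mul(4, Mul(Add(-3, C), Pow(Mul(2, C), -1))) = Mul(4, Mul(Add(-3, C), Mul(Rational(1, 2), Pow(C, -1)))) = Mul(4, Mul(Rational(1, 2), Pow(C, -1), Add(-3, C))) = Mul(2, Pow(C, -1), Add(-3, C)))
Pow(Add(Function('b')(-27, 2), Function('u')(8)), -1) = Pow(Add(Add(2, -27), Add(2, Mul(-6, Pow(8, -1)))), -1) = Pow(Add(-25, Add(2, Mul(-6, Rational(1, 8)))), -1) = Pow(Add(-25, Add(2, Rational(-3, 4))), -1) = Pow(Add(-25, Rational(5, 4)), -1) = Pow(Rational(-95, 4), -1) = Rational(-4, 95)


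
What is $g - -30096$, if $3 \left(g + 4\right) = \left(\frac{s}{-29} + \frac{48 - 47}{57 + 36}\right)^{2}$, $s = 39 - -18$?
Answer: $\frac{656678175268}{21821427} \approx 30093.0$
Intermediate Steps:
$s = 57$ ($s = 39 + 18 = 57$)
$g = - \frac{59491724}{21821427}$ ($g = -4 + \frac{\left(\frac{57}{-29} + \frac{48 - 47}{57 + 36}\right)^{2}}{3} = -4 + \frac{\left(57 \left(- \frac{1}{29}\right) + 1 \cdot \frac{1}{93}\right)^{2}}{3} = -4 + \frac{\left(- \frac{57}{29} + 1 \cdot \frac{1}{93}\right)^{2}}{3} = -4 + \frac{\left(- \frac{57}{29} + \frac{1}{93}\right)^{2}}{3} = -4 + \frac{\left(- \frac{5272}{2697}\right)^{2}}{3} = -4 + \frac{1}{3} \cdot \frac{27793984}{7273809} = -4 + \frac{27793984}{21821427} = - \frac{59491724}{21821427} \approx -2.7263$)
$g - -30096 = - \frac{59491724}{21821427} - -30096 = - \frac{59491724}{21821427} + 30096 = \frac{656678175268}{21821427}$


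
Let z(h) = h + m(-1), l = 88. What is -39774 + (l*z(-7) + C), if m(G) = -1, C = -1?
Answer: -40479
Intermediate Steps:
z(h) = -1 + h (z(h) = h - 1 = -1 + h)
-39774 + (l*z(-7) + C) = -39774 + (88*(-1 - 7) - 1) = -39774 + (88*(-8) - 1) = -39774 + (-704 - 1) = -39774 - 705 = -40479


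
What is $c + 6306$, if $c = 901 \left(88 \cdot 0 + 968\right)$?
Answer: $878474$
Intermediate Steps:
$c = 872168$ ($c = 901 \left(0 + 968\right) = 901 \cdot 968 = 872168$)
$c + 6306 = 872168 + 6306 = 878474$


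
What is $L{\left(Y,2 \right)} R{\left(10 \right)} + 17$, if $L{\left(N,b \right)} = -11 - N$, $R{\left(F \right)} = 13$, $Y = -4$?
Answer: $-74$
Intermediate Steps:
$L{\left(Y,2 \right)} R{\left(10 \right)} + 17 = \left(-11 - -4\right) 13 + 17 = \left(-11 + 4\right) 13 + 17 = \left(-7\right) 13 + 17 = -91 + 17 = -74$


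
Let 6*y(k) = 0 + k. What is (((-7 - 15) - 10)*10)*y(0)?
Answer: 0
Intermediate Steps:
y(k) = k/6 (y(k) = (0 + k)/6 = k/6)
(((-7 - 15) - 10)*10)*y(0) = (((-7 - 15) - 10)*10)*((⅙)*0) = ((-22 - 10)*10)*0 = -32*10*0 = -320*0 = 0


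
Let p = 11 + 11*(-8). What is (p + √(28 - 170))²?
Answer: (77 - I*√142)² ≈ 5787.0 - 1835.1*I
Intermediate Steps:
p = -77 (p = 11 - 88 = -77)
(p + √(28 - 170))² = (-77 + √(28 - 170))² = (-77 + √(-142))² = (-77 + I*√142)²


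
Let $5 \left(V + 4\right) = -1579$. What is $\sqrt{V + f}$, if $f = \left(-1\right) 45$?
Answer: $\frac{4 i \sqrt{570}}{5} \approx 19.1 i$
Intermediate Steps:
$V = - \frac{1599}{5}$ ($V = -4 + \frac{1}{5} \left(-1579\right) = -4 - \frac{1579}{5} = - \frac{1599}{5} \approx -319.8$)
$f = -45$
$\sqrt{V + f} = \sqrt{- \frac{1599}{5} - 45} = \sqrt{- \frac{1824}{5}} = \frac{4 i \sqrt{570}}{5}$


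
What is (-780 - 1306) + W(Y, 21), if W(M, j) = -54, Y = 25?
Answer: -2140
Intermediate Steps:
(-780 - 1306) + W(Y, 21) = (-780 - 1306) - 54 = -2086 - 54 = -2140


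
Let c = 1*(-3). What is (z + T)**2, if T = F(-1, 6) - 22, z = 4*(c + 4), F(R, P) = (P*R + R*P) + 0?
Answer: 900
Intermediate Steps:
c = -3
F(R, P) = 2*P*R (F(R, P) = (P*R + P*R) + 0 = 2*P*R + 0 = 2*P*R)
z = 4 (z = 4*(-3 + 4) = 4*1 = 4)
T = -34 (T = 2*6*(-1) - 22 = -12 - 22 = -34)
(z + T)**2 = (4 - 34)**2 = (-30)**2 = 900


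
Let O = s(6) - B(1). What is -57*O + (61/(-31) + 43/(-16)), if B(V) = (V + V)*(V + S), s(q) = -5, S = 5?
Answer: 478315/496 ≈ 964.34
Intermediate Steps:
B(V) = 2*V*(5 + V) (B(V) = (V + V)*(V + 5) = (2*V)*(5 + V) = 2*V*(5 + V))
O = -17 (O = -5 - 2*(5 + 1) = -5 - 2*6 = -5 - 1*12 = -5 - 12 = -17)
-57*O + (61/(-31) + 43/(-16)) = -57*(-17) + (61/(-31) + 43/(-16)) = 969 + (61*(-1/31) + 43*(-1/16)) = 969 + (-61/31 - 43/16) = 969 - 2309/496 = 478315/496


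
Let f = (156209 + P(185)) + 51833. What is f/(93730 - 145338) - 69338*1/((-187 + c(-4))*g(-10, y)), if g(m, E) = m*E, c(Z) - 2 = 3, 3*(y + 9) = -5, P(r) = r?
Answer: -86997123/187853120 ≈ -0.46311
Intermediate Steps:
y = -32/3 (y = -9 + (⅓)*(-5) = -9 - 5/3 = -32/3 ≈ -10.667)
c(Z) = 5 (c(Z) = 2 + 3 = 5)
g(m, E) = E*m
f = 208227 (f = (156209 + 185) + 51833 = 156394 + 51833 = 208227)
f/(93730 - 145338) - 69338*1/((-187 + c(-4))*g(-10, y)) = 208227/(93730 - 145338) - 69338*3/(320*(-187 + 5)) = 208227/(-51608) - 69338/((-182*320/3)) = 208227*(-1/51608) - 69338/(-58240/3) = -208227/51608 - 69338*(-3/58240) = -208227/51608 + 104007/29120 = -86997123/187853120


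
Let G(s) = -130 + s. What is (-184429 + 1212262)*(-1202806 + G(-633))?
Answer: -1237067935977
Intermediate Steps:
(-184429 + 1212262)*(-1202806 + G(-633)) = (-184429 + 1212262)*(-1202806 + (-130 - 633)) = 1027833*(-1202806 - 763) = 1027833*(-1203569) = -1237067935977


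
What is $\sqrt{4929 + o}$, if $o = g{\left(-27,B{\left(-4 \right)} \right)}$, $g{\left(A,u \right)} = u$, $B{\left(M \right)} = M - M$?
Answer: $\sqrt{4929} \approx 70.207$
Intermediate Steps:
$B{\left(M \right)} = 0$
$o = 0$
$\sqrt{4929 + o} = \sqrt{4929 + 0} = \sqrt{4929}$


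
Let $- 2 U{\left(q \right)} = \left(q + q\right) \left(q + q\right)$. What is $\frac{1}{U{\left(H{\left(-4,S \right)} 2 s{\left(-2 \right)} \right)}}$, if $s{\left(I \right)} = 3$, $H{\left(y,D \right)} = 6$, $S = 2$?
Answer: $- \frac{1}{2592} \approx -0.0003858$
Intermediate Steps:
$U{\left(q \right)} = - 2 q^{2}$ ($U{\left(q \right)} = - \frac{\left(q + q\right) \left(q + q\right)}{2} = - \frac{2 q 2 q}{2} = - \frac{4 q^{2}}{2} = - 2 q^{2}$)
$\frac{1}{U{\left(H{\left(-4,S \right)} 2 s{\left(-2 \right)} \right)}} = \frac{1}{\left(-2\right) \left(6 \cdot 2 \cdot 3\right)^{2}} = \frac{1}{\left(-2\right) \left(12 \cdot 3\right)^{2}} = \frac{1}{\left(-2\right) 36^{2}} = \frac{1}{\left(-2\right) 1296} = \frac{1}{-2592} = - \frac{1}{2592}$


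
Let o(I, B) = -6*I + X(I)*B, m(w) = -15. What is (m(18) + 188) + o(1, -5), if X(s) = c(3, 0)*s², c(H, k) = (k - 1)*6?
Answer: 197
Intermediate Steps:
c(H, k) = -6 + 6*k (c(H, k) = (-1 + k)*6 = -6 + 6*k)
X(s) = -6*s² (X(s) = (-6 + 6*0)*s² = (-6 + 0)*s² = -6*s²)
o(I, B) = -6*I - 6*B*I² (o(I, B) = -6*I + (-6*I²)*B = -6*I - 6*B*I²)
(m(18) + 188) + o(1, -5) = (-15 + 188) + 6*1*(-1 - 1*(-5)*1) = 173 + 6*1*(-1 + 5) = 173 + 6*1*4 = 173 + 24 = 197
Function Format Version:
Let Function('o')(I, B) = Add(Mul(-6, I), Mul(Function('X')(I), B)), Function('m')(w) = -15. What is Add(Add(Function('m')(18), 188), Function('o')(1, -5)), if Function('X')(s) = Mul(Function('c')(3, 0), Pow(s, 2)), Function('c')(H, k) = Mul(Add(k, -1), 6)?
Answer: 197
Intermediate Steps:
Function('c')(H, k) = Add(-6, Mul(6, k)) (Function('c')(H, k) = Mul(Add(-1, k), 6) = Add(-6, Mul(6, k)))
Function('X')(s) = Mul(-6, Pow(s, 2)) (Function('X')(s) = Mul(Add(-6, Mul(6, 0)), Pow(s, 2)) = Mul(Add(-6, 0), Pow(s, 2)) = Mul(-6, Pow(s, 2)))
Function('o')(I, B) = Add(Mul(-6, I), Mul(-6, B, Pow(I, 2))) (Function('o')(I, B) = Add(Mul(-6, I), Mul(Mul(-6, Pow(I, 2)), B)) = Add(Mul(-6, I), Mul(-6, B, Pow(I, 2))))
Add(Add(Function('m')(18), 188), Function('o')(1, -5)) = Add(Add(-15, 188), Mul(6, 1, Add(-1, Mul(-1, -5, 1)))) = Add(173, Mul(6, 1, Add(-1, 5))) = Add(173, Mul(6, 1, 4)) = Add(173, 24) = 197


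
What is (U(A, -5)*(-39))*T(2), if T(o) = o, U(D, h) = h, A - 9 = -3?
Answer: 390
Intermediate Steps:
A = 6 (A = 9 - 3 = 6)
(U(A, -5)*(-39))*T(2) = -5*(-39)*2 = 195*2 = 390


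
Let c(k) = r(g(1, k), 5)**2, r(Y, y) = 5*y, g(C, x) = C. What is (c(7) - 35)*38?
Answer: 22420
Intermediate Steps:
c(k) = 625 (c(k) = (5*5)**2 = 25**2 = 625)
(c(7) - 35)*38 = (625 - 35)*38 = 590*38 = 22420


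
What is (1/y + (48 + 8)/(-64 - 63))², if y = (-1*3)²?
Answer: 142129/1306449 ≈ 0.10879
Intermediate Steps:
y = 9 (y = (-3)² = 9)
(1/y + (48 + 8)/(-64 - 63))² = (1/9 + (48 + 8)/(-64 - 63))² = (⅑ + 56/(-127))² = (⅑ + 56*(-1/127))² = (⅑ - 56/127)² = (-377/1143)² = 142129/1306449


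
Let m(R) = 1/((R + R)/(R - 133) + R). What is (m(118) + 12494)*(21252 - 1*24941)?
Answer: -70702676779/1534 ≈ -4.6090e+7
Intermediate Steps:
m(R) = 1/(R + 2*R/(-133 + R)) (m(R) = 1/((2*R)/(-133 + R) + R) = 1/(2*R/(-133 + R) + R) = 1/(R + 2*R/(-133 + R)))
(m(118) + 12494)*(21252 - 1*24941) = ((-133 + 118)/(118*(-131 + 118)) + 12494)*(21252 - 1*24941) = ((1/118)*(-15)/(-13) + 12494)*(21252 - 24941) = ((1/118)*(-1/13)*(-15) + 12494)*(-3689) = (15/1534 + 12494)*(-3689) = (19165811/1534)*(-3689) = -70702676779/1534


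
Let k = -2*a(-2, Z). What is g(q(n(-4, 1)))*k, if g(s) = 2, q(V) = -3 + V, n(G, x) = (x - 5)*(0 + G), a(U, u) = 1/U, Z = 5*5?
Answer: 2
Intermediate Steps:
Z = 25
n(G, x) = G*(-5 + x) (n(G, x) = (-5 + x)*G = G*(-5 + x))
k = 1 (k = -2/(-2) = -2*(-½) = 1)
g(q(n(-4, 1)))*k = 2*1 = 2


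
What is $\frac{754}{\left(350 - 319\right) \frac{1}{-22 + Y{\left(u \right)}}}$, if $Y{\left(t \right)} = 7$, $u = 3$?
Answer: $- \frac{11310}{31} \approx -364.84$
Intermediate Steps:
$\frac{754}{\left(350 - 319\right) \frac{1}{-22 + Y{\left(u \right)}}} = \frac{754}{\left(350 - 319\right) \frac{1}{-22 + 7}} = \frac{754}{31 \frac{1}{-15}} = \frac{754}{31 \left(- \frac{1}{15}\right)} = \frac{754}{- \frac{31}{15}} = 754 \left(- \frac{15}{31}\right) = - \frac{11310}{31}$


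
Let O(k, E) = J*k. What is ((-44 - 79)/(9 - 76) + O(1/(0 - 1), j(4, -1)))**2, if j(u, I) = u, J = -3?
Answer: 104976/4489 ≈ 23.385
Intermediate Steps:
O(k, E) = -3*k
((-44 - 79)/(9 - 76) + O(1/(0 - 1), j(4, -1)))**2 = ((-44 - 79)/(9 - 76) - 3/(0 - 1))**2 = (-123/(-67) - 3/(-1))**2 = (-123*(-1/67) - 3*(-1))**2 = (123/67 + 3)**2 = (324/67)**2 = 104976/4489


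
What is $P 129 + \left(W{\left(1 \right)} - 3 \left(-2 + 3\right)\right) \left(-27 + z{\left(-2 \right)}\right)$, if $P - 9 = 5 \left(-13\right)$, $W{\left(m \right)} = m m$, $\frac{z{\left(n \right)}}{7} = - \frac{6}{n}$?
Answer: $-7212$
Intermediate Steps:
$z{\left(n \right)} = - \frac{42}{n}$ ($z{\left(n \right)} = 7 \left(- \frac{6}{n}\right) = - \frac{42}{n}$)
$W{\left(m \right)} = m^{2}$
$P = -56$ ($P = 9 + 5 \left(-13\right) = 9 - 65 = -56$)
$P 129 + \left(W{\left(1 \right)} - 3 \left(-2 + 3\right)\right) \left(-27 + z{\left(-2 \right)}\right) = \left(-56\right) 129 + \left(1^{2} - 3 \left(-2 + 3\right)\right) \left(-27 - \frac{42}{-2}\right) = -7224 + \left(1 - 3\right) \left(-27 - -21\right) = -7224 + \left(1 - 3\right) \left(-27 + 21\right) = -7224 - -12 = -7224 + 12 = -7212$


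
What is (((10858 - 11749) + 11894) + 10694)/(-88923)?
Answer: -21697/88923 ≈ -0.24400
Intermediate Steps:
(((10858 - 11749) + 11894) + 10694)/(-88923) = ((-891 + 11894) + 10694)*(-1/88923) = (11003 + 10694)*(-1/88923) = 21697*(-1/88923) = -21697/88923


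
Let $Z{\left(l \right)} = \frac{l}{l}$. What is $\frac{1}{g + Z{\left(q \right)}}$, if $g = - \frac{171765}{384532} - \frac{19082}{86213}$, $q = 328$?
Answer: $\frac{33151657316}{11005641747} \approx 3.0122$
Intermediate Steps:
$Z{\left(l \right)} = 1$
$g = - \frac{22146015569}{33151657316}$ ($g = \left(-171765\right) \frac{1}{384532} - \frac{19082}{86213} = - \frac{171765}{384532} - \frac{19082}{86213} = - \frac{22146015569}{33151657316} \approx -0.66802$)
$\frac{1}{g + Z{\left(q \right)}} = \frac{1}{- \frac{22146015569}{33151657316} + 1} = \frac{1}{\frac{11005641747}{33151657316}} = \frac{33151657316}{11005641747}$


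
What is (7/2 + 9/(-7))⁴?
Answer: 923521/38416 ≈ 24.040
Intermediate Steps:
(7/2 + 9/(-7))⁴ = (7*(½) + 9*(-⅐))⁴ = (7/2 - 9/7)⁴ = (31/14)⁴ = 923521/38416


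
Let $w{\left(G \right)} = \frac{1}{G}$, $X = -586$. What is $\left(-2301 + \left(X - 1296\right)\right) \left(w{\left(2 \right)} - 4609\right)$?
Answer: $\frac{38554711}{2} \approx 1.9277 \cdot 10^{7}$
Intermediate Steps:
$\left(-2301 + \left(X - 1296\right)\right) \left(w{\left(2 \right)} - 4609\right) = \left(-2301 - 1882\right) \left(\frac{1}{2} - 4609\right) = \left(-4183\right) \left(- \frac{9217}{2}\right) = \frac{38554711}{2}$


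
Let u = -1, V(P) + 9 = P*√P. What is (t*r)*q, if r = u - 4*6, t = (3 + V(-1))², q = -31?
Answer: 27125 + 9300*I ≈ 27125.0 + 9300.0*I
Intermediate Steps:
V(P) = -9 + P^(3/2) (V(P) = -9 + P*√P = -9 + P^(3/2))
t = (-6 - I)² (t = (3 + (-9 + (-1)^(3/2)))² = (3 + (-9 - I))² = (-6 - I)² ≈ 35.0 + 12.0*I)
r = -25 (r = -1 - 4*6 = -1 - 24 = -25)
(t*r)*q = ((6 + I)²*(-25))*(-31) = -25*(6 + I)²*(-31) = 775*(6 + I)²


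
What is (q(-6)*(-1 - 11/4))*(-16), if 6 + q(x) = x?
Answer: -720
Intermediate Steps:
q(x) = -6 + x
(q(-6)*(-1 - 11/4))*(-16) = ((-6 - 6)*(-1 - 11/4))*(-16) = -12*(-1 - 11/4)*(-16) = -12*(-15/4)*(-16) = 45*(-16) = -720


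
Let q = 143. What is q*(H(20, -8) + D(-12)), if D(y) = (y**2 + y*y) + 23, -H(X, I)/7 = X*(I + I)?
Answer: 364793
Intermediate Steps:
H(X, I) = -14*I*X (H(X, I) = -7*X*(I + I) = -7*X*2*I = -14*I*X)
D(y) = 23 + 2*y**2 (D(y) = (y**2 + y**2) + 23 = 2*y**2 + 23 = 23 + 2*y**2)
q*(H(20, -8) + D(-12)) = 143*(-14*(-8)*20 + (23 + 2*(-12)**2)) = 143*(2240 + (23 + 2*144)) = 143*(2240 + (23 + 288)) = 143*(2240 + 311) = 143*2551 = 364793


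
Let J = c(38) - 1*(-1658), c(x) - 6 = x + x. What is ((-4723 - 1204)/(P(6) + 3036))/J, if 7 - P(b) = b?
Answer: -5927/5284380 ≈ -0.0011216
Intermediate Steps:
P(b) = 7 - b
c(x) = 6 + 2*x (c(x) = 6 + (x + x) = 6 + 2*x)
J = 1740 (J = (6 + 2*38) - 1*(-1658) = (6 + 76) + 1658 = 82 + 1658 = 1740)
((-4723 - 1204)/(P(6) + 3036))/J = ((-4723 - 1204)/((7 - 1*6) + 3036))/1740 = -5927/((7 - 6) + 3036)*(1/1740) = -5927/(1 + 3036)*(1/1740) = -5927/3037*(1/1740) = -5927*1/3037*(1/1740) = -5927/3037*1/1740 = -5927/5284380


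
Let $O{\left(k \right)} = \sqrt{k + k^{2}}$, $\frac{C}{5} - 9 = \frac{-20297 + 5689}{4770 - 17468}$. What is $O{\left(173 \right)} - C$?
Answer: $- \frac{322225}{6349} + \sqrt{30102} \approx 122.75$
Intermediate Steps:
$C = \frac{322225}{6349}$ ($C = 45 + 5 \frac{-20297 + 5689}{4770 - 17468} = 45 + 5 \left(- \frac{14608}{-12698}\right) = 45 + 5 \left(\left(-14608\right) \left(- \frac{1}{12698}\right)\right) = 45 + 5 \cdot \frac{7304}{6349} = 45 + \frac{36520}{6349} = \frac{322225}{6349} \approx 50.752$)
$O{\left(173 \right)} - C = \sqrt{173 \left(1 + 173\right)} - \frac{322225}{6349} = \sqrt{173 \cdot 174} - \frac{322225}{6349} = \sqrt{30102} - \frac{322225}{6349} = - \frac{322225}{6349} + \sqrt{30102}$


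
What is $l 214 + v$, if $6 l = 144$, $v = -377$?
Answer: $4759$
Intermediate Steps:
$l = 24$ ($l = \frac{1}{6} \cdot 144 = 24$)
$l 214 + v = 24 \cdot 214 - 377 = 5136 - 377 = 4759$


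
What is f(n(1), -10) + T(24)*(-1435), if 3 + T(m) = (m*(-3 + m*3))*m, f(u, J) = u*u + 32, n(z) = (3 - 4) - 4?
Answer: -57028278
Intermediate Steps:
n(z) = -5 (n(z) = -1 - 4 = -5)
f(u, J) = 32 + u**2 (f(u, J) = u**2 + 32 = 32 + u**2)
T(m) = -3 + m**2*(-3 + 3*m) (T(m) = -3 + (m*(-3 + m*3))*m = -3 + (m*(-3 + 3*m))*m = -3 + m**2*(-3 + 3*m))
f(n(1), -10) + T(24)*(-1435) = (32 + (-5)**2) + (-3 - 3*24**2 + 3*24**3)*(-1435) = (32 + 25) + (-3 - 3*576 + 3*13824)*(-1435) = 57 + (-3 - 1728 + 41472)*(-1435) = 57 + 39741*(-1435) = 57 - 57028335 = -57028278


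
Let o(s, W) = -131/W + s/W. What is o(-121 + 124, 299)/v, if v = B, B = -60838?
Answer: 64/9095281 ≈ 7.0366e-6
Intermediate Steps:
v = -60838
o(-121 + 124, 299)/v = ((-131 + (-121 + 124))/299)/(-60838) = ((-131 + 3)/299)*(-1/60838) = ((1/299)*(-128))*(-1/60838) = -128/299*(-1/60838) = 64/9095281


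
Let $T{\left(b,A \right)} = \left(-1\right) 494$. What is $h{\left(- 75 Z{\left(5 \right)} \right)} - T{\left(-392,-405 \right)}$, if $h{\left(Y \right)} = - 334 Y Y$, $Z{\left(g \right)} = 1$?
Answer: $-1878256$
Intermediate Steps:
$h{\left(Y \right)} = - 334 Y^{2}$
$T{\left(b,A \right)} = -494$
$h{\left(- 75 Z{\left(5 \right)} \right)} - T{\left(-392,-405 \right)} = - 334 \left(\left(-75\right) 1\right)^{2} - -494 = - 334 \left(-75\right)^{2} + 494 = \left(-334\right) 5625 + 494 = -1878750 + 494 = -1878256$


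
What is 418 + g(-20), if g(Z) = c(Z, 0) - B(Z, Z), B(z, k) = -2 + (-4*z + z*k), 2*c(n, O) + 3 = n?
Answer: -143/2 ≈ -71.500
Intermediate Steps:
c(n, O) = -3/2 + n/2
B(z, k) = -2 - 4*z + k*z (B(z, k) = -2 + (-4*z + k*z) = -2 - 4*z + k*z)
g(Z) = ½ - Z² + 9*Z/2 (g(Z) = (-3/2 + Z/2) - (-2 - 4*Z + Z*Z) = (-3/2 + Z/2) - (-2 - 4*Z + Z²) = (-3/2 + Z/2) - (-2 + Z² - 4*Z) = (-3/2 + Z/2) + (2 - Z² + 4*Z) = ½ - Z² + 9*Z/2)
418 + g(-20) = 418 + (½ - 1*(-20)² + (9/2)*(-20)) = 418 + (½ - 1*400 - 90) = 418 + (½ - 400 - 90) = 418 - 979/2 = -143/2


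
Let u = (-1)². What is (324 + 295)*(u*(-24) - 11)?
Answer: -21665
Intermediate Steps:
u = 1
(324 + 295)*(u*(-24) - 11) = (324 + 295)*(1*(-24) - 11) = 619*(-24 - 11) = 619*(-35) = -21665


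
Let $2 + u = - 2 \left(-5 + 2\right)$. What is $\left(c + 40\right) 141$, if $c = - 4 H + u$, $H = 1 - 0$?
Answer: $5640$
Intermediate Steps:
$H = 1$ ($H = 1 + 0 = 1$)
$u = 4$ ($u = -2 - 2 \left(-5 + 2\right) = -2 - -6 = -2 + 6 = 4$)
$c = 0$ ($c = \left(-4\right) 1 + 4 = -4 + 4 = 0$)
$\left(c + 40\right) 141 = \left(0 + 40\right) 141 = 40 \cdot 141 = 5640$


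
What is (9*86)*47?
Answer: 36378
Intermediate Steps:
(9*86)*47 = 774*47 = 36378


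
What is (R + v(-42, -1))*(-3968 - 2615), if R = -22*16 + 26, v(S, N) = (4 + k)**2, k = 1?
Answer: 1981483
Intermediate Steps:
v(S, N) = 25 (v(S, N) = (4 + 1)**2 = 5**2 = 25)
R = -326 (R = -352 + 26 = -326)
(R + v(-42, -1))*(-3968 - 2615) = (-326 + 25)*(-3968 - 2615) = -301*(-6583) = 1981483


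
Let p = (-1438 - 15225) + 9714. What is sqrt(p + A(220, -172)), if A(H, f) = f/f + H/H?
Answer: I*sqrt(6947) ≈ 83.349*I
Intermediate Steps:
A(H, f) = 2 (A(H, f) = 1 + 1 = 2)
p = -6949 (p = -16663 + 9714 = -6949)
sqrt(p + A(220, -172)) = sqrt(-6949 + 2) = sqrt(-6947) = I*sqrt(6947)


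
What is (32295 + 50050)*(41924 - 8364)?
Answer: 2763498200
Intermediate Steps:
(32295 + 50050)*(41924 - 8364) = 82345*33560 = 2763498200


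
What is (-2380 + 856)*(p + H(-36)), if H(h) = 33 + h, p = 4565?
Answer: -6952488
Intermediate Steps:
(-2380 + 856)*(p + H(-36)) = (-2380 + 856)*(4565 + (33 - 36)) = -1524*(4565 - 3) = -1524*4562 = -6952488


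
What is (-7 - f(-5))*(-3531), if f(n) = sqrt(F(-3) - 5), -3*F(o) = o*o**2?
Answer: 31779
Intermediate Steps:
F(o) = -o**3/3 (F(o) = -o*o**2/3 = -o**3/3)
f(n) = 2 (f(n) = sqrt(-1/3*(-3)**3 - 5) = sqrt(-1/3*(-27) - 5) = sqrt(9 - 5) = sqrt(4) = 2)
(-7 - f(-5))*(-3531) = (-7 - 1*2)*(-3531) = (-7 - 2)*(-3531) = -9*(-3531) = 31779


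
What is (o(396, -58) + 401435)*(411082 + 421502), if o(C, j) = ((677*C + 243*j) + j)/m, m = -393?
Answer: 43713439442920/131 ≈ 3.3369e+11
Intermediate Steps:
o(C, j) = -677*C/393 - 244*j/393 (o(C, j) = ((677*C + 243*j) + j)/(-393) = ((243*j + 677*C) + j)*(-1/393) = (244*j + 677*C)*(-1/393) = -677*C/393 - 244*j/393)
(o(396, -58) + 401435)*(411082 + 421502) = ((-677/393*396 - 244/393*(-58)) + 401435)*(411082 + 421502) = ((-89364/131 + 14152/393) + 401435)*832584 = (-253940/393 + 401435)*832584 = (157510015/393)*832584 = 43713439442920/131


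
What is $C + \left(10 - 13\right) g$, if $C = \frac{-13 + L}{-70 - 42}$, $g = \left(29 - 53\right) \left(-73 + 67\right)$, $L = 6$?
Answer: $- \frac{6911}{16} \approx -431.94$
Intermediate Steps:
$g = 144$ ($g = \left(-24\right) \left(-6\right) = 144$)
$C = \frac{1}{16}$ ($C = \frac{-13 + 6}{-70 - 42} = - \frac{7}{-112} = \left(-7\right) \left(- \frac{1}{112}\right) = \frac{1}{16} \approx 0.0625$)
$C + \left(10 - 13\right) g = \frac{1}{16} + \left(10 - 13\right) 144 = \frac{1}{16} - 432 = - \frac{6911}{16}$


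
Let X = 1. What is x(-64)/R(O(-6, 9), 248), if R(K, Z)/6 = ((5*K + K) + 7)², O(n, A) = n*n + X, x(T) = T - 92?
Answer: -26/52441 ≈ -0.00049580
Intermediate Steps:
x(T) = -92 + T
O(n, A) = 1 + n² (O(n, A) = n*n + 1 = n² + 1 = 1 + n²)
R(K, Z) = 6*(7 + 6*K)² (R(K, Z) = 6*((5*K + K) + 7)² = 6*(6*K + 7)² = 6*(7 + 6*K)²)
x(-64)/R(O(-6, 9), 248) = (-92 - 64)/((6*(7 + 6*(1 + (-6)²))²)) = -156*1/(6*(7 + 6*(1 + 36))²) = -156*1/(6*(7 + 6*37)²) = -156*1/(6*(7 + 222)²) = -156/(6*229²) = -156/(6*52441) = -156/314646 = -156*1/314646 = -26/52441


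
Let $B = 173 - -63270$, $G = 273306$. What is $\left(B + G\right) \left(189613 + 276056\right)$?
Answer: $156813570081$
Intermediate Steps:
$B = 63443$ ($B = 173 + 63270 = 63443$)
$\left(B + G\right) \left(189613 + 276056\right) = \left(63443 + 273306\right) \left(189613 + 276056\right) = 336749 \cdot 465669 = 156813570081$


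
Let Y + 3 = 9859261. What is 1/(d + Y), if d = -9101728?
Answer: 1/757530 ≈ 1.3201e-6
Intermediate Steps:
Y = 9859258 (Y = -3 + 9859261 = 9859258)
1/(d + Y) = 1/(-9101728 + 9859258) = 1/757530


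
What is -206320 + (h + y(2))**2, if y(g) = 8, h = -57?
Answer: -203919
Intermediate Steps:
-206320 + (h + y(2))**2 = -206320 + (-57 + 8)**2 = -206320 + (-49)**2 = -206320 + 2401 = -203919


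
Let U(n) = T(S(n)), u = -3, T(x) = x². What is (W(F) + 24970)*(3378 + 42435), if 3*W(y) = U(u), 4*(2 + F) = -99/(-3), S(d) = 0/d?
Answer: 1143950610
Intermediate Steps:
S(d) = 0
F = 25/4 (F = -2 + (-99/(-3))/4 = -2 + (-99*(-⅓))/4 = -2 + (¼)*33 = -2 + 33/4 = 25/4 ≈ 6.2500)
U(n) = 0 (U(n) = 0² = 0)
W(y) = 0 (W(y) = (⅓)*0 = 0)
(W(F) + 24970)*(3378 + 42435) = (0 + 24970)*(3378 + 42435) = 24970*45813 = 1143950610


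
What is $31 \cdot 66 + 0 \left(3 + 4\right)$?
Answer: $2046$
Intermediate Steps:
$31 \cdot 66 + 0 \left(3 + 4\right) = 2046 + 0 \cdot 7 = 2046 + 0 = 2046$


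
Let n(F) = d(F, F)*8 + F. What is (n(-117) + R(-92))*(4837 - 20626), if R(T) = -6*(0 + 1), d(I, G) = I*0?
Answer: 1942047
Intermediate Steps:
d(I, G) = 0
R(T) = -6 (R(T) = -6*1 = -6)
n(F) = F (n(F) = 0*8 + F = 0 + F = F)
(n(-117) + R(-92))*(4837 - 20626) = (-117 - 6)*(4837 - 20626) = -123*(-15789) = 1942047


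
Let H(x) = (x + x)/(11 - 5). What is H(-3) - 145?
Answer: -146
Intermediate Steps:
H(x) = x/3 (H(x) = (2*x)/6 = (2*x)*(1/6) = x/3)
H(-3) - 145 = (1/3)*(-3) - 145 = -1 - 145 = -146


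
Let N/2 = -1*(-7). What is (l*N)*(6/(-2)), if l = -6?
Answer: 252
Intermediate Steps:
N = 14 (N = 2*(-1*(-7)) = 2*7 = 14)
(l*N)*(6/(-2)) = (-6*14)*(6/(-2)) = -504*(-1)/2 = -84*(-3) = 252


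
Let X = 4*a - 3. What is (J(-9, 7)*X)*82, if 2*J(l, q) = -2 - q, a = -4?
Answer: 7011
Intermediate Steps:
J(l, q) = -1 - q/2 (J(l, q) = (-2 - q)/2 = -1 - q/2)
X = -19 (X = 4*(-4) - 3 = -16 - 3 = -19)
(J(-9, 7)*X)*82 = ((-1 - ½*7)*(-19))*82 = ((-1 - 7/2)*(-19))*82 = -9/2*(-19)*82 = (171/2)*82 = 7011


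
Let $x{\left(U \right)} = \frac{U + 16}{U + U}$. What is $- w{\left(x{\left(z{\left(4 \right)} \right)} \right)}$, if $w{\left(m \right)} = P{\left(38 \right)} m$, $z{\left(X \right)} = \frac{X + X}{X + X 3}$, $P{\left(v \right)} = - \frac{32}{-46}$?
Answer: $- \frac{264}{23} \approx -11.478$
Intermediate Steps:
$P{\left(v \right)} = \frac{16}{23}$ ($P{\left(v \right)} = \left(-32\right) \left(- \frac{1}{46}\right) = \frac{16}{23}$)
$z{\left(X \right)} = \frac{1}{2}$ ($z{\left(X \right)} = \frac{2 X}{X + 3 X} = \frac{2 X}{4 X} = 2 X \frac{1}{4 X} = \frac{1}{2}$)
$x{\left(U \right)} = \frac{16 + U}{2 U}$
$w{\left(m \right)} = \frac{16 m}{23}$
$- w{\left(x{\left(z{\left(4 \right)} \right)} \right)} = - \frac{16 \frac{\frac{1}{\frac{1}{2}} \left(16 + \frac{1}{2}\right)}{2}}{23} = - \frac{16 \cdot \frac{1}{2} \cdot 2 \cdot \frac{33}{2}}{23} = - \frac{16 \cdot 33}{23 \cdot 2} = \left(-1\right) \frac{264}{23} = - \frac{264}{23}$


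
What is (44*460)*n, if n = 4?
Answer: 80960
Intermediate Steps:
(44*460)*n = (44*460)*4 = 20240*4 = 80960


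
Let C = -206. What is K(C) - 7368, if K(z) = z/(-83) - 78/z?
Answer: -62964577/8549 ≈ -7365.1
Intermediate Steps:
K(z) = -78/z - z/83 (K(z) = z*(-1/83) - 78/z = -z/83 - 78/z = -78/z - z/83)
K(C) - 7368 = (-78/(-206) - 1/83*(-206)) - 7368 = (-78*(-1/206) + 206/83) - 7368 = (39/103 + 206/83) - 7368 = 24455/8549 - 7368 = -62964577/8549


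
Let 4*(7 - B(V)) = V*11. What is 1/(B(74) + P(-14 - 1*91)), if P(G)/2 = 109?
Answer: 2/43 ≈ 0.046512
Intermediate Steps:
P(G) = 218 (P(G) = 2*109 = 218)
B(V) = 7 - 11*V/4 (B(V) = 7 - V*11/4 = 7 - 11*V/4)
1/(B(74) + P(-14 - 1*91)) = 1/((7 - 11/4*74) + 218) = 1/((7 - 407/2) + 218) = 1/(-393/2 + 218) = 1/(43/2) = 2/43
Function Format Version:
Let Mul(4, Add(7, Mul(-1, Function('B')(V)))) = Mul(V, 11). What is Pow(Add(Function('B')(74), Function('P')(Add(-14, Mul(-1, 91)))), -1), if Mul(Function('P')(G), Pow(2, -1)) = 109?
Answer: Rational(2, 43) ≈ 0.046512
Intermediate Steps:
Function('P')(G) = 218 (Function('P')(G) = Mul(2, 109) = 218)
Function('B')(V) = Add(7, Mul(Rational(-11, 4), V)) (Function('B')(V) = Add(7, Mul(Rational(-1, 4), Mul(V, 11))) = Add(7, Mul(Rational(-1, 4), Mul(11, V))) = Add(7, Mul(Rational(-11, 4), V)))
Pow(Add(Function('B')(74), Function('P')(Add(-14, Mul(-1, 91)))), -1) = Pow(Add(Add(7, Mul(Rational(-11, 4), 74)), 218), -1) = Pow(Add(Add(7, Rational(-407, 2)), 218), -1) = Pow(Add(Rational(-393, 2), 218), -1) = Pow(Rational(43, 2), -1) = Rational(2, 43)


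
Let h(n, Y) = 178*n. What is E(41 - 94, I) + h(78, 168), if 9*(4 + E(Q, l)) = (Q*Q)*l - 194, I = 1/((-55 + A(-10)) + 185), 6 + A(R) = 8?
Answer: 16466641/1188 ≈ 13861.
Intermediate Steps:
A(R) = 2 (A(R) = -6 + 8 = 2)
I = 1/132 (I = 1/((-55 + 2) + 185) = 1/(-53 + 185) = 1/132 ≈ 0.0075758)
E(Q, l) = -230/9 + l*Q²/9 (E(Q, l) = -4 + ((Q*Q)*l - 194)/9 = -4 + (Q²*l - 194)/9 = -4 + (l*Q² - 194)/9 = -4 + (-194 + l*Q²)/9 = -4 + (-194/9 + l*Q²/9) = -230/9 + l*Q²/9)
E(41 - 94, I) + h(78, 168) = (-230/9 + (⅑)*(1/132)*(41 - 94)²) + 178*78 = (-230/9 + (⅑)*(1/132)*(-53)²) + 13884 = (-230/9 + (⅑)*(1/132)*2809) + 13884 = (-230/9 + 2809/1188) + 13884 = -27551/1188 + 13884 = 16466641/1188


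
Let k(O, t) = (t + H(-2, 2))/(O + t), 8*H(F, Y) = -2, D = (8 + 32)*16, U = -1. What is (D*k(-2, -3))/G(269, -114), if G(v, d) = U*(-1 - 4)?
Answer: 416/5 ≈ 83.200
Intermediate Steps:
D = 640 (D = 40*16 = 640)
H(F, Y) = -¼ (H(F, Y) = (⅛)*(-2) = -¼)
G(v, d) = 5 (G(v, d) = -(-1 - 4) = -1*(-5) = 5)
k(O, t) = (-¼ + t)/(O + t) (k(O, t) = (t - ¼)/(O + t) = (-¼ + t)/(O + t))
(D*k(-2, -3))/G(269, -114) = (640*((-¼ - 3)/(-2 - 3)))/5 = (640*(-13/4/(-5)))*(⅕) = (640*(-⅕*(-13/4)))*(⅕) = (640*(13/20))*(⅕) = 416*(⅕) = 416/5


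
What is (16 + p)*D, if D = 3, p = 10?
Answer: 78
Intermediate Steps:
(16 + p)*D = (16 + 10)*3 = 26*3 = 78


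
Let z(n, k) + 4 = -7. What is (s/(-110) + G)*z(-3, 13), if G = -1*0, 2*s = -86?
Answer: -43/10 ≈ -4.3000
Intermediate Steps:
s = -43 (s = (1/2)*(-86) = -43)
z(n, k) = -11 (z(n, k) = -4 - 7 = -11)
G = 0
(s/(-110) + G)*z(-3, 13) = (-43/(-110) + 0)*(-11) = (-43*(-1/110) + 0)*(-11) = (43/110 + 0)*(-11) = (43/110)*(-11) = -43/10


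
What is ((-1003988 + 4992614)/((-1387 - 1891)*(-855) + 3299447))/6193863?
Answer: 1329542/12598600195077 ≈ 1.0553e-7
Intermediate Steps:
((-1003988 + 4992614)/((-1387 - 1891)*(-855) + 3299447))/6193863 = (3988626/(-3278*(-855) + 3299447))*(1/6193863) = (3988626/(2802690 + 3299447))*(1/6193863) = (3988626/6102137)*(1/6193863) = 1329542/12598600195077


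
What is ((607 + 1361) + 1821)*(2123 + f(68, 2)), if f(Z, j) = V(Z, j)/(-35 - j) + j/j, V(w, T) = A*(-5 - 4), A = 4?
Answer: 297906336/37 ≈ 8.0515e+6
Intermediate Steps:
V(w, T) = -36 (V(w, T) = 4*(-5 - 4) = 4*(-9) = -36)
f(Z, j) = 1 - 36/(-35 - j) (f(Z, j) = -36/(-35 - j) + j/j = -36/(-35 - j) + 1 = 1 - 36/(-35 - j))
((607 + 1361) + 1821)*(2123 + f(68, 2)) = ((607 + 1361) + 1821)*(2123 + (71 + 2)/(35 + 2)) = (1968 + 1821)*(2123 + 73/37) = 3789*(2123 + (1/37)*73) = 3789*(2123 + 73/37) = 3789*(78624/37) = 297906336/37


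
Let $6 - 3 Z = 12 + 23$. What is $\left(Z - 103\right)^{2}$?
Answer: $\frac{114244}{9} \approx 12694.0$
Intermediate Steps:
$Z = - \frac{29}{3}$ ($Z = 2 - \frac{12 + 23}{3} = 2 - \frac{35}{3} = - \frac{29}{3} \approx -9.6667$)
$\left(Z - 103\right)^{2} = \left(- \frac{29}{3} - 103\right)^{2} = \left(- \frac{338}{3}\right)^{2} = \frac{114244}{9}$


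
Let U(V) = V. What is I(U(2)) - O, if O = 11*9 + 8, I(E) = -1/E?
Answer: -215/2 ≈ -107.50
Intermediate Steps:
O = 107 (O = 99 + 8 = 107)
I(U(2)) - O = -1/2 - 1*107 = -1*½ - 107 = -½ - 107 = -215/2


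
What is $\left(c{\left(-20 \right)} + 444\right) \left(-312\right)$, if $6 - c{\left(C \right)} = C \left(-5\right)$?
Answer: $-109200$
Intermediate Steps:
$c{\left(C \right)} = 6 + 5 C$ ($c{\left(C \right)} = 6 - C \left(-5\right) = 6 - - 5 C = 6 + 5 C$)
$\left(c{\left(-20 \right)} + 444\right) \left(-312\right) = \left(\left(6 + 5 \left(-20\right)\right) + 444\right) \left(-312\right) = \left(\left(6 - 100\right) + 444\right) \left(-312\right) = \left(-94 + 444\right) \left(-312\right) = 350 \left(-312\right) = -109200$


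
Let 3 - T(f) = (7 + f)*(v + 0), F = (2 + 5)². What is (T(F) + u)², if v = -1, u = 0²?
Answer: 3481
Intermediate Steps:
u = 0
F = 49 (F = 7² = 49)
T(f) = 10 + f (T(f) = 3 - (7 + f)*(-1 + 0) = 3 - (7 + f)*(-1) = 3 - (-7 - f) = 3 + (7 + f) = 10 + f)
(T(F) + u)² = ((10 + 49) + 0)² = (59 + 0)² = 59² = 3481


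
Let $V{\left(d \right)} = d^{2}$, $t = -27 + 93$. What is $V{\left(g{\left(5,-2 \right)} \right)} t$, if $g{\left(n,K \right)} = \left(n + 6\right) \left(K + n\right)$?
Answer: $71874$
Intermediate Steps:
$t = 66$
$g{\left(n,K \right)} = \left(6 + n\right) \left(K + n\right)$
$V{\left(g{\left(5,-2 \right)} \right)} t = \left(5^{2} + 6 \left(-2\right) + 6 \cdot 5 - 10\right)^{2} \cdot 66 = \left(25 - 12 + 30 - 10\right)^{2} \cdot 66 = 33^{2} \cdot 66 = 1089 \cdot 66 = 71874$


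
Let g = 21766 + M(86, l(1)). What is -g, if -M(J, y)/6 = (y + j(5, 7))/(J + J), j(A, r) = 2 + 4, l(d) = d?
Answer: -1871855/86 ≈ -21766.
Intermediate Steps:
j(A, r) = 6
M(J, y) = -3*(6 + y)/J (M(J, y) = -6*(y + 6)/(J + J) = -6*(6 + y)/(2*J) = -6*(6 + y)*1/(2*J) = -3*(6 + y)/J)
g = 1871855/86 (g = 21766 + 3*(-6 - 1*1)/86 = 21766 + 3*(1/86)*(-6 - 1) = 21766 + 3*(1/86)*(-7) = 21766 - 21/86 = 1871855/86 ≈ 21766.)
-g = -1*1871855/86 = -1871855/86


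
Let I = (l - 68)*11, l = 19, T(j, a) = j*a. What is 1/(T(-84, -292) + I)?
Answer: 1/23989 ≈ 4.1686e-5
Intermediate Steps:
T(j, a) = a*j
I = -539 (I = (19 - 68)*11 = -49*11 = -539)
1/(T(-84, -292) + I) = 1/(-292*(-84) - 539) = 1/(24528 - 539) = 1/23989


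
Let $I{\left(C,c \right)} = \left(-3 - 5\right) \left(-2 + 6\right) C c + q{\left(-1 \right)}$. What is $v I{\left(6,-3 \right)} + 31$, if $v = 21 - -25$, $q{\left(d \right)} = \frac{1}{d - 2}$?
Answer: $\frac{79535}{3} \approx 26512.0$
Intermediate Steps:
$q{\left(d \right)} = \frac{1}{-2 + d}$
$v = 46$ ($v = 21 + 25 = 46$)
$I{\left(C,c \right)} = - \frac{1}{3} - 32 C c$ ($I{\left(C,c \right)} = \left(-3 - 5\right) \left(-2 + 6\right) C c + \frac{1}{-2 - 1} = \left(-8\right) 4 C c + \frac{1}{-3} = - 32 C c - \frac{1}{3} = - \frac{1}{3} - 32 C c$)
$v I{\left(6,-3 \right)} + 31 = 46 \left(- \frac{1}{3} - 192 \left(-3\right)\right) + 31 = 46 \left(- \frac{1}{3} + 576\right) + 31 = 46 \cdot \frac{1727}{3} + 31 = \frac{79442}{3} + 31 = \frac{79535}{3}$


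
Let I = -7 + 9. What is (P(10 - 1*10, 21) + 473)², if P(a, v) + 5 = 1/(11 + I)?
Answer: 37027225/169 ≈ 2.1910e+5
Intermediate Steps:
I = 2
P(a, v) = -64/13 (P(a, v) = -5 + 1/(11 + 2) = -5 + 1/13 = -64/13)
(P(10 - 1*10, 21) + 473)² = (-64/13 + 473)² = (6085/13)² = 37027225/169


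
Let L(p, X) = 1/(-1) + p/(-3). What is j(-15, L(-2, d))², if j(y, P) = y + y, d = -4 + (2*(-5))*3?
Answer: 900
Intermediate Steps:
d = -34 (d = -4 - 10*3 = -4 - 30 = -34)
L(p, X) = -1 - p/3 (L(p, X) = 1*(-1) + p*(-⅓) = -1 - p/3)
j(y, P) = 2*y
j(-15, L(-2, d))² = (2*(-15))² = (-30)² = 900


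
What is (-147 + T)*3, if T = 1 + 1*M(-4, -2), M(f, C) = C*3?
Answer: -456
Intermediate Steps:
M(f, C) = 3*C
T = -5 (T = 1 + 1*(3*(-2)) = 1 + 1*(-6) = 1 - 6 = -5)
(-147 + T)*3 = (-147 - 5)*3 = -152*3 = -456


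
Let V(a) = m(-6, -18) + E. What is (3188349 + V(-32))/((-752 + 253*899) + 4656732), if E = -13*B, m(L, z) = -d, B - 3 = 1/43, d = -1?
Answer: 15233040/23331929 ≈ 0.65288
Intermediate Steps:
B = 130/43 (B = 3 + 1/43 = 130/43 ≈ 3.0233)
m(L, z) = 1 (m(L, z) = -1*(-1) = 1)
E = -1690/43 (E = -13*130/43 = -1690/43 ≈ -39.302)
V(a) = -1647/43 (V(a) = 1 - 1690/43 = -1647/43)
(3188349 + V(-32))/((-752 + 253*899) + 4656732) = (3188349 - 1647/43)/((-752 + 253*899) + 4656732) = 137097360/(43*((-752 + 227447) + 4656732)) = 137097360/(43*(226695 + 4656732)) = (137097360/43)/4883427 = (137097360/43)*(1/4883427) = 15233040/23331929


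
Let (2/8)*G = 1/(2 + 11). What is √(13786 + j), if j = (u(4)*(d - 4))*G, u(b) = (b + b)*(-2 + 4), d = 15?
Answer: √2338986/13 ≈ 117.64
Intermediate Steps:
u(b) = 4*b (u(b) = (2*b)*2 = 4*b)
G = 4/13 (G = 4/(2 + 11) = 4/13 ≈ 0.30769)
j = 704/13 (j = ((4*4)*(15 - 4))*(4/13) = (16*11)*(4/13) = 176*(4/13) = 704/13 ≈ 54.154)
√(13786 + j) = √(13786 + 704/13) = √(179922/13) = √2338986/13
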